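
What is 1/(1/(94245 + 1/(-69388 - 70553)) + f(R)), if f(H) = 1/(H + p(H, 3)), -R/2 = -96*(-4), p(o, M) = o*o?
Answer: 971113270103808/11952728155 ≈ 81246.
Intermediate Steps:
p(o, M) = o²
R = -768 (R = -(-192)*(-4) = -2*384 = -768)
f(H) = 1/(H + H²)
1/(1/(94245 + 1/(-69388 - 70553)) + f(R)) = 1/(1/(94245 + 1/(-69388 - 70553)) + 1/((-768)*(1 - 768))) = 1/(1/(94245 + 1/(-139941)) - 1/768/(-767)) = 1/(1/(94245 - 1/139941) - 1/768*(-1/767)) = 1/(1/(13188739544/139941) + 1/589056) = 1/(139941/13188739544 + 1/589056) = 1/(11952728155/971113270103808) = 971113270103808/11952728155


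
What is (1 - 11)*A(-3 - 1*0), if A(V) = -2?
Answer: 20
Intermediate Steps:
(1 - 11)*A(-3 - 1*0) = (1 - 11)*(-2) = -10*(-2) = 20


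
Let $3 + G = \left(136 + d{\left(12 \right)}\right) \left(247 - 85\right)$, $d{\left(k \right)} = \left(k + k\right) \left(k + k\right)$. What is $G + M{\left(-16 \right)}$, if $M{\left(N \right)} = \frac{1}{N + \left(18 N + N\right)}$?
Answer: $\frac{36909119}{320} \approx 1.1534 \cdot 10^{5}$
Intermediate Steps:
$d{\left(k \right)} = 4 k^{2}$ ($d{\left(k \right)} = 2 k 2 k = 4 k^{2}$)
$M{\left(N \right)} = \frac{1}{20 N}$ ($M{\left(N \right)} = \frac{1}{N + 19 N} = \frac{1}{20 N}$)
$G = 115341$ ($G = -3 + \left(136 + 4 \cdot 12^{2}\right) \left(247 - 85\right) = -3 + \left(136 + 4 \cdot 144\right) 162 = -3 + \left(136 + 576\right) 162 = -3 + 712 \cdot 162 = -3 + 115344 = 115341$)
$G + M{\left(-16 \right)} = 115341 + \frac{1}{20 \left(-16\right)} = 115341 + \frac{1}{20} \left(- \frac{1}{16}\right) = 115341 - \frac{1}{320} = \frac{36909119}{320}$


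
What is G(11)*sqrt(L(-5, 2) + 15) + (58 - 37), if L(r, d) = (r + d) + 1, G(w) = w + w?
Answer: 21 + 22*sqrt(13) ≈ 100.32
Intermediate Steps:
G(w) = 2*w
L(r, d) = 1 + d + r (L(r, d) = (d + r) + 1 = 1 + d + r)
G(11)*sqrt(L(-5, 2) + 15) + (58 - 37) = (2*11)*sqrt((1 + 2 - 5) + 15) + (58 - 37) = 22*sqrt(-2 + 15) + 21 = 22*sqrt(13) + 21 = 21 + 22*sqrt(13)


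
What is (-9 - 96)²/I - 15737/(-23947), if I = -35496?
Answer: 32731653/94446968 ≈ 0.34656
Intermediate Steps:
(-9 - 96)²/I - 15737/(-23947) = (-9 - 96)²/(-35496) - 15737/(-23947) = (-105)²*(-1/35496) - 15737*(-1/23947) = 11025*(-1/35496) + 15737/23947 = -1225/3944 + 15737/23947 = 32731653/94446968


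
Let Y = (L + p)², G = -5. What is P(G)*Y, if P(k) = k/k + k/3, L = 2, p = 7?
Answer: -54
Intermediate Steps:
P(k) = 1 + k/3 (P(k) = 1 + k*(⅓) = 1 + k/3)
Y = 81 (Y = (2 + 7)² = 9² = 81)
P(G)*Y = (1 + (⅓)*(-5))*81 = (1 - 5/3)*81 = -⅔*81 = -54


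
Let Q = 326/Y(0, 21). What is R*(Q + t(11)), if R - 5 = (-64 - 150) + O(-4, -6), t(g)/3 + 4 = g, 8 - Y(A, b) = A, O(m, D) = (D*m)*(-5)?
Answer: -81263/4 ≈ -20316.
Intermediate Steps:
O(m, D) = -5*D*m
Y(A, b) = 8 - A
t(g) = -12 + 3*g
R = -329 (R = 5 + ((-64 - 150) - 5*(-6)*(-4)) = 5 + (-214 - 120) = 5 - 334 = -329)
Q = 163/4 (Q = 326/(8 - 1*0) = 326/(8 + 0) = 326/8 = 326*(⅛) = 163/4 ≈ 40.750)
R*(Q + t(11)) = -329*(163/4 + (-12 + 3*11)) = -329*(163/4 + (-12 + 33)) = -329*(163/4 + 21) = -329*247/4 = -81263/4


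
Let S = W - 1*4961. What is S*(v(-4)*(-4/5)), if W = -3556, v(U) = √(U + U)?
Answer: 68136*I*√2/5 ≈ 19272.0*I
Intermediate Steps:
v(U) = √2*√U (v(U) = √(2*U) = √2*√U)
S = -8517 (S = -3556 - 1*4961 = -3556 - 4961 = -8517)
S*(v(-4)*(-4/5)) = -8517*√2*√(-4)*(-4/5) = -8517*√2*(2*I)*(-4*⅕) = -8517*2*I*√2*(-4)/5 = -(-68136)*I*√2/5 = 68136*I*√2/5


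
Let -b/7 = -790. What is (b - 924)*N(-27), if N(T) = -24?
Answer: -110544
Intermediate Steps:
b = 5530 (b = -7*(-790) = 5530)
(b - 924)*N(-27) = (5530 - 924)*(-24) = 4606*(-24) = -110544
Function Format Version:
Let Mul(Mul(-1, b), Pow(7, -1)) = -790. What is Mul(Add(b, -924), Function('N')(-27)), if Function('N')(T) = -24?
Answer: -110544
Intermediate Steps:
b = 5530 (b = Mul(-7, -790) = 5530)
Mul(Add(b, -924), Function('N')(-27)) = Mul(Add(5530, -924), -24) = Mul(4606, -24) = -110544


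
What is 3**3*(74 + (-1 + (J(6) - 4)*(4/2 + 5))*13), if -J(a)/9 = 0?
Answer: -8181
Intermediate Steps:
J(a) = 0 (J(a) = -9*0 = 0)
3**3*(74 + (-1 + (J(6) - 4)*(4/2 + 5))*13) = 3**3*(74 + (-1 + (0 - 4)*(4/2 + 5))*13) = 27*(74 + (-1 - 4*(4*(1/2) + 5))*13) = 27*(74 + (-1 - 4*(2 + 5))*13) = 27*(74 + (-1 - 4*7)*13) = 27*(74 + (-1 - 28)*13) = 27*(74 - 29*13) = 27*(74 - 377) = 27*(-303) = -8181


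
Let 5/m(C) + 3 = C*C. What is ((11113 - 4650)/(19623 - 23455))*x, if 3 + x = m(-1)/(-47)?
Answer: 1790251/360208 ≈ 4.9700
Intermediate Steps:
m(C) = 5/(-3 + C²) (m(C) = 5/(-3 + C*C) = 5/(-3 + C²))
x = -277/94 (x = -3 + (5/(-3 + (-1)²))/(-47) = -3 + (5/(-3 + 1))*(-1/47) = -3 + (5/(-2))*(-1/47) = -3 + (5*(-½))*(-1/47) = -3 - 5/2*(-1/47) = -3 + 5/94 = -277/94 ≈ -2.9468)
((11113 - 4650)/(19623 - 23455))*x = ((11113 - 4650)/(19623 - 23455))*(-277/94) = (6463/(-3832))*(-277/94) = (6463*(-1/3832))*(-277/94) = -6463/3832*(-277/94) = 1790251/360208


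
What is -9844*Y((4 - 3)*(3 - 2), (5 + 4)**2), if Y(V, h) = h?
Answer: -797364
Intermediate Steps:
-9844*Y((4 - 3)*(3 - 2), (5 + 4)**2) = -9844*(5 + 4)**2 = -9844*9**2 = -9844*81 = -797364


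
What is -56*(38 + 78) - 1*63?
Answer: -6559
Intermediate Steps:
-56*(38 + 78) - 1*63 = -56*116 - 63 = -6496 - 63 = -6559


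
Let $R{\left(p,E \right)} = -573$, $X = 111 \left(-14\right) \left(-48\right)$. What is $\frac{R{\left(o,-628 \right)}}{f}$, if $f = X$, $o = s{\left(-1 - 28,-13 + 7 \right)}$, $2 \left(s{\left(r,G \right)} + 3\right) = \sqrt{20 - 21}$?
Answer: $- \frac{191}{24864} \approx -0.0076818$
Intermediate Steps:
$X = 74592$ ($X = \left(-1554\right) \left(-48\right) = 74592$)
$s{\left(r,G \right)} = -3 + \frac{i}{2}$ ($s{\left(r,G \right)} = -3 + \frac{\sqrt{20 - 21}}{2} = -3 + \frac{\sqrt{-1}}{2} = -3 + \frac{i}{2}$)
$o = -3 + \frac{i}{2} \approx -3.0 + 0.5 i$
$f = 74592$
$\frac{R{\left(o,-628 \right)}}{f} = - \frac{573}{74592} = \left(-573\right) \frac{1}{74592} = - \frac{191}{24864}$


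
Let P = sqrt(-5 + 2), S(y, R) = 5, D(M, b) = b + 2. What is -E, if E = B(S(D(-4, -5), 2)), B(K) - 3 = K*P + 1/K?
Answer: -16/5 - 5*I*sqrt(3) ≈ -3.2 - 8.6602*I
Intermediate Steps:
D(M, b) = 2 + b
P = I*sqrt(3) (P = sqrt(-3) = I*sqrt(3) ≈ 1.732*I)
B(K) = 3 + 1/K + I*K*sqrt(3) (B(K) = 3 + (K*(I*sqrt(3)) + 1/K) = 3 + (I*K*sqrt(3) + 1/K) = 3 + (1/K + I*K*sqrt(3)) = 3 + 1/K + I*K*sqrt(3))
E = 16/5 + 5*I*sqrt(3) (E = 3 + 1/5 + I*5*sqrt(3) = 3 + 1/5 + 5*I*sqrt(3) = 16/5 + 5*I*sqrt(3) ≈ 3.2 + 8.6602*I)
-E = -(16/5 + 5*I*sqrt(3)) = -16/5 - 5*I*sqrt(3)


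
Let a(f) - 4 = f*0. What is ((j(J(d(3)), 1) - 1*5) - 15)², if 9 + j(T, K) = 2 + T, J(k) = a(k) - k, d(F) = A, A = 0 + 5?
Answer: 784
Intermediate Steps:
A = 5
d(F) = 5
a(f) = 4 (a(f) = 4 + f*0 = 4 + 0 = 4)
J(k) = 4 - k
j(T, K) = -7 + T (j(T, K) = -9 + (2 + T) = -7 + T)
((j(J(d(3)), 1) - 1*5) - 15)² = (((-7 + (4 - 1*5)) - 1*5) - 15)² = (((-7 + (4 - 5)) - 5) - 15)² = (((-7 - 1) - 5) - 15)² = ((-8 - 5) - 15)² = (-13 - 15)² = (-28)² = 784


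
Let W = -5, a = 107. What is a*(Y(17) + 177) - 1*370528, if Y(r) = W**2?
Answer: -348914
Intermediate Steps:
Y(r) = 25 (Y(r) = (-5)**2 = 25)
a*(Y(17) + 177) - 1*370528 = 107*(25 + 177) - 1*370528 = 107*202 - 370528 = 21614 - 370528 = -348914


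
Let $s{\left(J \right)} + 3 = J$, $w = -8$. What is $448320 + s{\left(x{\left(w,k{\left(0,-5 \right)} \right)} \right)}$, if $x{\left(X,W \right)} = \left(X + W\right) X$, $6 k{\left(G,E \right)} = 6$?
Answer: $448373$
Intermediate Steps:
$k{\left(G,E \right)} = 1$ ($k{\left(G,E \right)} = \frac{1}{6} \cdot 6 = 1$)
$x{\left(X,W \right)} = X \left(W + X\right)$ ($x{\left(X,W \right)} = \left(W + X\right) X = X \left(W + X\right)$)
$s{\left(J \right)} = -3 + J$
$448320 + s{\left(x{\left(w,k{\left(0,-5 \right)} \right)} \right)} = 448320 - \left(3 + 8 \left(1 - 8\right)\right) = 448320 - -53 = 448320 + \left(-3 + 56\right) = 448320 + 53 = 448373$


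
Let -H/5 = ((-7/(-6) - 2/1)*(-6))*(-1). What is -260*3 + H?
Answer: -755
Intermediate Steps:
H = 25 (H = -5*(-7/(-6) - 2/1)*(-6)*(-1) = -5*(-7*(-⅙) - 2*1)*(-6)*(-1) = -5*(7/6 - 2)*(-6)*(-1) = -5*(-⅚*(-6))*(-1) = -25*(-1) = -5*(-5) = 25)
-260*3 + H = -260*3 + 25 = -780 + 25 = -755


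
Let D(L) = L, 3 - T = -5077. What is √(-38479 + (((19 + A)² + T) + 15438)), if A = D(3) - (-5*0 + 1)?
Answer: 4*I*√1095 ≈ 132.36*I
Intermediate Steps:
T = 5080 (T = 3 - 1*(-5077) = 3 + 5077 = 5080)
A = 2 (A = 3 - (-5*0 + 1) = 3 - (0 + 1) = 3 - 1*1 = 3 - 1 = 2)
√(-38479 + (((19 + A)² + T) + 15438)) = √(-38479 + (((19 + 2)² + 5080) + 15438)) = √(-38479 + ((21² + 5080) + 15438)) = √(-38479 + ((441 + 5080) + 15438)) = √(-38479 + (5521 + 15438)) = √(-38479 + 20959) = √(-17520) = 4*I*√1095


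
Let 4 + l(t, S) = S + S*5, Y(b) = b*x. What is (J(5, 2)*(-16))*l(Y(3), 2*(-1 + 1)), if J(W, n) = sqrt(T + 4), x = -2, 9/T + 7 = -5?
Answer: 32*sqrt(13) ≈ 115.38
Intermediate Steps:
T = -3/4 (T = 9/(-7 - 5) = 9/(-12) = 9*(-1/12) = -3/4 ≈ -0.75000)
J(W, n) = sqrt(13)/2 (J(W, n) = sqrt(-3/4 + 4) = sqrt(13/4) = sqrt(13)/2)
Y(b) = -2*b (Y(b) = b*(-2) = -2*b)
l(t, S) = -4 + 6*S (l(t, S) = -4 + (S + S*5) = -4 + (S + 5*S) = -4 + 6*S)
(J(5, 2)*(-16))*l(Y(3), 2*(-1 + 1)) = ((sqrt(13)/2)*(-16))*(-4 + 6*(2*(-1 + 1))) = (-8*sqrt(13))*(-4 + 6*(2*0)) = (-8*sqrt(13))*(-4 + 6*0) = (-8*sqrt(13))*(-4 + 0) = -8*sqrt(13)*(-4) = 32*sqrt(13)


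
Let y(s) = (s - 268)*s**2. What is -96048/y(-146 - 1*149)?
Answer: 96048/48995075 ≈ 0.0019604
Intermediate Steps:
y(s) = s**2*(-268 + s) (y(s) = (-268 + s)*s**2 = s**2*(-268 + s))
-96048/y(-146 - 1*149) = -96048*1/((-268 + (-146 - 1*149))*(-146 - 1*149)**2) = -96048*1/((-268 + (-146 - 149))*(-146 - 149)**2) = -96048*1/(87025*(-268 - 295)) = -96048/(87025*(-563)) = -96048/(-48995075) = -96048*(-1/48995075) = 96048/48995075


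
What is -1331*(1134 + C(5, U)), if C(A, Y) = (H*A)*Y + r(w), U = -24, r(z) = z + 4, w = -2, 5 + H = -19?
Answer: -5345296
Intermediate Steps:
H = -24 (H = -5 - 19 = -24)
r(z) = 4 + z
C(A, Y) = 2 - 24*A*Y (C(A, Y) = (-24*A)*Y + (4 - 2) = -24*A*Y + 2 = 2 - 24*A*Y)
-1331*(1134 + C(5, U)) = -1331*(1134 + (2 - 24*5*(-24))) = -1331*(1134 + (2 + 2880)) = -1331*(1134 + 2882) = -1331*4016 = -5345296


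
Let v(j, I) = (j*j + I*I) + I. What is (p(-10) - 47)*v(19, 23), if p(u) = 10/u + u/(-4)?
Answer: -83083/2 ≈ -41542.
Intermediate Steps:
p(u) = 10/u - u/4 (p(u) = 10/u + u*(-¼) = 10/u - u/4)
v(j, I) = I + I² + j² (v(j, I) = (j² + I²) + I = (I² + j²) + I = I + I² + j²)
(p(-10) - 47)*v(19, 23) = ((10/(-10) - ¼*(-10)) - 47)*(23 + 23² + 19²) = ((10*(-⅒) + 5/2) - 47)*(23 + 529 + 361) = ((-1 + 5/2) - 47)*913 = (3/2 - 47)*913 = -91/2*913 = -83083/2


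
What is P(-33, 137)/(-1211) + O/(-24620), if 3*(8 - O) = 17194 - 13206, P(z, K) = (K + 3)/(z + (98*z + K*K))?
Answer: 1328670043/24760143195 ≈ 0.053662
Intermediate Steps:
P(z, K) = (3 + K)/(K² + 99*z) (P(z, K) = (3 + K)/(z + (98*z + K²)) = (3 + K)/(z + (K² + 98*z)) = (3 + K)/(K² + 99*z))
O = -3964/3 (O = 8 - (17194 - 13206)/3 = 8 - ⅓*3988 = 8 - 3988/3 = -3964/3 ≈ -1321.3)
P(-33, 137)/(-1211) + O/(-24620) = ((3 + 137)/(137² + 99*(-33)))/(-1211) - 3964/3/(-24620) = (140/(18769 - 3267))*(-1/1211) - 3964/3*(-1/24620) = (140/15502)*(-1/1211) + 991/18465 = ((1/15502)*140)*(-1/1211) + 991/18465 = (70/7751)*(-1/1211) + 991/18465 = -10/1340923 + 991/18465 = 1328670043/24760143195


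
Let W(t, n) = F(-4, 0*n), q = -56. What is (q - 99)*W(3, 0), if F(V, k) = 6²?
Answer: -5580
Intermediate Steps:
F(V, k) = 36
W(t, n) = 36
(q - 99)*W(3, 0) = (-56 - 99)*36 = -155*36 = -5580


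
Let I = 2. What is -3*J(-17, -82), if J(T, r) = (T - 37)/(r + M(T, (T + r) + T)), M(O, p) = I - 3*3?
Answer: -162/89 ≈ -1.8202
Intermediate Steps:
M(O, p) = -7 (M(O, p) = 2 - 3*3 = 2 - 9 = -7)
J(T, r) = (-37 + T)/(-7 + r) (J(T, r) = (T - 37)/(r - 7) = (-37 + T)/(-7 + r))
-3*J(-17, -82) = -3*(-37 - 17)/(-7 - 82) = -3*(-54)/(-89) = -(-3)*(-54)/89 = -3*54/89 = -162/89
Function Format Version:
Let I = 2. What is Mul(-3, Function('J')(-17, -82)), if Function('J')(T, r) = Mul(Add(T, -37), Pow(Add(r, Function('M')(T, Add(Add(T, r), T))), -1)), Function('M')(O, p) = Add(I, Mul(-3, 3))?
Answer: Rational(-162, 89) ≈ -1.8202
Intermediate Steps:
Function('M')(O, p) = -7 (Function('M')(O, p) = Add(2, Mul(-3, 3)) = Add(2, -9) = -7)
Function('J')(T, r) = Mul(Pow(Add(-7, r), -1), Add(-37, T)) (Function('J')(T, r) = Mul(Add(T, -37), Pow(Add(r, -7), -1)) = Mul(Add(-37, T), Pow(Add(-7, r), -1)) = Mul(Pow(Add(-7, r), -1), Add(-37, T)))
Mul(-3, Function('J')(-17, -82)) = Mul(-3, Mul(Pow(Add(-7, -82), -1), Add(-37, -17))) = Mul(-3, Mul(Pow(-89, -1), -54)) = Mul(-3, Mul(Rational(-1, 89), -54)) = Mul(-3, Rational(54, 89)) = Rational(-162, 89)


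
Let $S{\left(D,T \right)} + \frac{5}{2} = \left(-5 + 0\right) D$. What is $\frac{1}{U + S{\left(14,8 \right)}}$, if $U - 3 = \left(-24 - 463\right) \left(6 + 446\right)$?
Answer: $- \frac{2}{440387} \approx -4.5415 \cdot 10^{-6}$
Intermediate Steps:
$U = -220121$ ($U = 3 + \left(-24 - 463\right) \left(6 + 446\right) = 3 - 220124 = -220121$)
$S{\left(D,T \right)} = - \frac{5}{2} - 5 D$ ($S{\left(D,T \right)} = - \frac{5}{2} + \left(-5 + 0\right) D = - \frac{5}{2} - 5 D$)
$\frac{1}{U + S{\left(14,8 \right)}} = \frac{1}{-220121 - \frac{145}{2}} = \frac{1}{- \frac{440387}{2}} = - \frac{2}{440387}$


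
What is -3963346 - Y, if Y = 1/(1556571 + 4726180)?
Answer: -24900716044847/6282751 ≈ -3.9633e+6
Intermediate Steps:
Y = 1/6282751 ≈ 1.5917e-7
-3963346 - Y = -3963346 - 1*1/6282751 = -3963346 - 1/6282751 = -24900716044847/6282751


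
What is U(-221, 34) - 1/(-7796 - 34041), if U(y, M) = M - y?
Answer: 10668436/41837 ≈ 255.00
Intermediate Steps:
U(-221, 34) - 1/(-7796 - 34041) = (34 - 1*(-221)) - 1/(-7796 - 34041) = (34 + 221) - 1/(-41837) = 255 - 1*(-1/41837) = 255 + 1/41837 = 10668436/41837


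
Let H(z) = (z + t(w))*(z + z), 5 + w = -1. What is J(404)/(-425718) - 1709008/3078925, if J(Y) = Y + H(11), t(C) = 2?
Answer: -121613320999/218458965525 ≈ -0.55669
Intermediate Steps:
w = -6 (w = -5 - 1 = -6)
H(z) = 2*z*(2 + z) (H(z) = (z + 2)*(z + z) = (2 + z)*(2*z) = 2*z*(2 + z))
J(Y) = 286 + Y (J(Y) = Y + 2*11*(2 + 11) = Y + 2*11*13 = Y + 286 = 286 + Y)
J(404)/(-425718) - 1709008/3078925 = (286 + 404)/(-425718) - 1709008/3078925 = 690*(-1/425718) - 1709008*1/3078925 = -115/70953 - 1709008/3078925 = -121613320999/218458965525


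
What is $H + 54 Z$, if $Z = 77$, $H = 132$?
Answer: $4290$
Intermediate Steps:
$H + 54 Z = 132 + 54 \cdot 77 = 132 + 4158 = 4290$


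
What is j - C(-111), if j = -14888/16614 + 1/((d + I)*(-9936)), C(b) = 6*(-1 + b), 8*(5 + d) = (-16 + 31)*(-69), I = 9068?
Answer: 54983294367997/81929631654 ≈ 671.10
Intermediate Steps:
d = -1075/8 (d = -5 + ((-16 + 31)*(-69))/8 = -5 + (15*(-69))/8 = -5 + (1/8)*(-1035) = -5 - 1035/8 = -1075/8 ≈ -134.38)
C(b) = -6 + 6*b
j = -73418103491/81929631654 (j = -14888/16614 + 1/((-1075/8 + 9068)*(-9936)) = -14888*1/16614 - 1/9936/(71469/8) = -7444/8307 + (8/71469)*(-1/9936) = -7444/8307 - 1/88764498 = -73418103491/81929631654 ≈ -0.89611)
j - C(-111) = -73418103491/81929631654 - (-6 + 6*(-111)) = -73418103491/81929631654 - (-6 - 666) = -73418103491/81929631654 - 1*(-672) = -73418103491/81929631654 + 672 = 54983294367997/81929631654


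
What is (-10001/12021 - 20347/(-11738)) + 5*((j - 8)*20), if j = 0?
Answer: -112754798851/141102498 ≈ -799.10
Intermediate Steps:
(-10001/12021 - 20347/(-11738)) + 5*((j - 8)*20) = (-10001/12021 - 20347/(-11738)) + 5*((0 - 8)*20) = (-10001*1/12021 - 20347*(-1/11738)) + 5*(-8*20) = (-10001/12021 + 20347/11738) + 5*(-160) = 127199549/141102498 - 800 = -112754798851/141102498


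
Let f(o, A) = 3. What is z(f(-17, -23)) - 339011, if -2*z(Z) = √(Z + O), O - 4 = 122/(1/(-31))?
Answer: -339011 - 5*I*√151/2 ≈ -3.3901e+5 - 30.721*I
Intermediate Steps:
O = -3778 (O = 4 + 122/(1/(-31)) = 4 + 122/(-1/31) = 4 + 122*(-31) = 4 - 3782 = -3778)
z(Z) = -√(-3778 + Z)/2 (z(Z) = -√(Z - 3778)/2 = -√(-3778 + Z)/2)
z(f(-17, -23)) - 339011 = -√(-3778 + 3)/2 - 339011 = -5*I*√151/2 - 339011 = -339011 - 5*I*√151/2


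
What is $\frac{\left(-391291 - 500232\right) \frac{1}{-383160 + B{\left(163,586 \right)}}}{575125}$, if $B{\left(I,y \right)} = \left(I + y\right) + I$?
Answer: $\frac{891523}{219840381000} \approx 4.0553 \cdot 10^{-6}$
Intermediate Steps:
$B{\left(I,y \right)} = y + 2 I$
$\frac{\left(-391291 - 500232\right) \frac{1}{-383160 + B{\left(163,586 \right)}}}{575125} = \frac{\left(-391291 - 500232\right) \frac{1}{-383160 + \left(586 + 2 \cdot 163\right)}}{575125} = - \frac{891523}{-383160 + \left(586 + 326\right)} \frac{1}{575125} = - \frac{891523}{-383160 + 912} \cdot \frac{1}{575125} = - \frac{891523}{-382248} \cdot \frac{1}{575125} = \left(-891523\right) \left(- \frac{1}{382248}\right) \frac{1}{575125} = \frac{891523}{382248} \cdot \frac{1}{575125} = \frac{891523}{219840381000}$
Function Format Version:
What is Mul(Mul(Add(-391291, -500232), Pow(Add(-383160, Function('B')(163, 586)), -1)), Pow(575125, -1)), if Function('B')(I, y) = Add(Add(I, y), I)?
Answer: Rational(891523, 219840381000) ≈ 4.0553e-6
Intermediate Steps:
Function('B')(I, y) = Add(y, Mul(2, I))
Mul(Mul(Add(-391291, -500232), Pow(Add(-383160, Function('B')(163, 586)), -1)), Pow(575125, -1)) = Mul(Mul(Add(-391291, -500232), Pow(Add(-383160, Add(586, Mul(2, 163))), -1)), Pow(575125, -1)) = Mul(Mul(-891523, Pow(Add(-383160, Add(586, 326)), -1)), Rational(1, 575125)) = Mul(Mul(-891523, Pow(Add(-383160, 912), -1)), Rational(1, 575125)) = Mul(Mul(-891523, Pow(-382248, -1)), Rational(1, 575125)) = Mul(Mul(-891523, Rational(-1, 382248)), Rational(1, 575125)) = Mul(Rational(891523, 382248), Rational(1, 575125)) = Rational(891523, 219840381000)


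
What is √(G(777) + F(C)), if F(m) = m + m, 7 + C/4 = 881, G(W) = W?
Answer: √7769 ≈ 88.142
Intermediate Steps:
C = 3496 (C = -28 + 4*881 = -28 + 3524 = 3496)
F(m) = 2*m
√(G(777) + F(C)) = √(777 + 2*3496) = √(777 + 6992) = √7769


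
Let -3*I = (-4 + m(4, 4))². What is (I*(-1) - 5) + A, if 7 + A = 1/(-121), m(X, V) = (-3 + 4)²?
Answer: -1090/121 ≈ -9.0083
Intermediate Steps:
m(X, V) = 1 (m(X, V) = 1² = 1)
A = -848/121 (A = -7 + 1/(-121) = -7 - 1/121 = -848/121 ≈ -7.0083)
I = -3 (I = -(-4 + 1)²/3 = -⅓*(-3)² = -⅓*9 = -3)
(I*(-1) - 5) + A = (-3*(-1) - 5) - 848/121 = (3 - 5) - 848/121 = -2 - 848/121 = -1090/121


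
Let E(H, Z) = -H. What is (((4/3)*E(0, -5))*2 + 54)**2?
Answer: 2916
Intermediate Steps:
(((4/3)*E(0, -5))*2 + 54)**2 = (((4/3)*(-1*0))*2 + 54)**2 = (((4*(1/3))*0)*2 + 54)**2 = (((4/3)*0)*2 + 54)**2 = (0*2 + 54)**2 = (0 + 54)**2 = 54**2 = 2916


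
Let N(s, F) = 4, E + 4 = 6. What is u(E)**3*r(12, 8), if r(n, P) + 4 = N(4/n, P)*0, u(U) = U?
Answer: -32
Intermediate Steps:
E = 2 (E = -4 + 6 = 2)
r(n, P) = -4 (r(n, P) = -4 + 4*0 = -4 + 0 = -4)
u(E)**3*r(12, 8) = 2**3*(-4) = 8*(-4) = -32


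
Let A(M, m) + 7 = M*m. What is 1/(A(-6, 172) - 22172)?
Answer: -1/23211 ≈ -4.3083e-5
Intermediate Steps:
A(M, m) = -7 + M*m
1/(A(-6, 172) - 22172) = 1/((-7 - 6*172) - 22172) = 1/((-7 - 1032) - 22172) = 1/(-1039 - 22172) = 1/(-23211) = -1/23211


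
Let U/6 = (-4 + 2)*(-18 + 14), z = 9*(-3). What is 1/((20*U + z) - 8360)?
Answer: -1/7427 ≈ -0.00013464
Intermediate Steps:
z = -27
U = 48 (U = 6*((-4 + 2)*(-18 + 14)) = 6*(-2*(-4)) = 6*8 = 48)
1/((20*U + z) - 8360) = 1/((20*48 - 27) - 8360) = 1/((960 - 27) - 8360) = 1/(933 - 8360) = 1/(-7427) = -1/7427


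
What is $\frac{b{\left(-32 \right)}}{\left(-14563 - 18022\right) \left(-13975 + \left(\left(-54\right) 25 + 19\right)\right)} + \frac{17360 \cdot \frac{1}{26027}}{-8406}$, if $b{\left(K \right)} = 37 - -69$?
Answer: $- \frac{719586644969}{9093094112790135} \approx -7.9136 \cdot 10^{-5}$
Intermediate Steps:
$b{\left(K \right)} = 106$ ($b{\left(K \right)} = 37 + 69 = 106$)
$\frac{b{\left(-32 \right)}}{\left(-14563 - 18022\right) \left(-13975 + \left(\left(-54\right) 25 + 19\right)\right)} + \frac{17360 \cdot \frac{1}{26027}}{-8406} = \frac{106}{\left(-14563 - 18022\right) \left(-13975 + \left(\left(-54\right) 25 + 19\right)\right)} + \frac{17360 \cdot \frac{1}{26027}}{-8406} = \frac{106}{\left(-32585\right) \left(-13975 + \left(-1350 + 19\right)\right)} + 17360 \cdot \frac{1}{26027} \left(- \frac{1}{8406}\right) = \frac{106}{\left(-32585\right) \left(-13975 - 1331\right)} + \frac{17360}{26027} \left(- \frac{1}{8406}\right) = \frac{106}{\left(-32585\right) \left(-15306\right)} - \frac{8680}{109391481} = \frac{106}{498746010} - \frac{8680}{109391481} = 106 \cdot \frac{1}{498746010} - \frac{8680}{109391481} = \frac{53}{249373005} - \frac{8680}{109391481} = - \frac{719586644969}{9093094112790135}$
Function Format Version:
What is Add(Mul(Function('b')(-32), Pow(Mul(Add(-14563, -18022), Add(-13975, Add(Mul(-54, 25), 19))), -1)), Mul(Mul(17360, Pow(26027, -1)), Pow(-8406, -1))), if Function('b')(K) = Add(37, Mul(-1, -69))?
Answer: Rational(-719586644969, 9093094112790135) ≈ -7.9136e-5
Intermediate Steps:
Function('b')(K) = 106 (Function('b')(K) = Add(37, 69) = 106)
Add(Mul(Function('b')(-32), Pow(Mul(Add(-14563, -18022), Add(-13975, Add(Mul(-54, 25), 19))), -1)), Mul(Mul(17360, Pow(26027, -1)), Pow(-8406, -1))) = Add(Mul(106, Pow(Mul(Add(-14563, -18022), Add(-13975, Add(Mul(-54, 25), 19))), -1)), Mul(Mul(17360, Pow(26027, -1)), Pow(-8406, -1))) = Add(Mul(106, Pow(Mul(-32585, Add(-13975, Add(-1350, 19))), -1)), Mul(Mul(17360, Rational(1, 26027)), Rational(-1, 8406))) = Add(Mul(106, Pow(Mul(-32585, Add(-13975, -1331)), -1)), Mul(Rational(17360, 26027), Rational(-1, 8406))) = Add(Mul(106, Pow(Mul(-32585, -15306), -1)), Rational(-8680, 109391481)) = Add(Mul(106, Pow(498746010, -1)), Rational(-8680, 109391481)) = Add(Mul(106, Rational(1, 498746010)), Rational(-8680, 109391481)) = Add(Rational(53, 249373005), Rational(-8680, 109391481)) = Rational(-719586644969, 9093094112790135)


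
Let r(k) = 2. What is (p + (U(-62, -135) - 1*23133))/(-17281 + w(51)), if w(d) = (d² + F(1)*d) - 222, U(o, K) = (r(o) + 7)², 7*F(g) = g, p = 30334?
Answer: -50974/104263 ≈ -0.48890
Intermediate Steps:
F(g) = g/7
U(o, K) = 81 (U(o, K) = (2 + 7)² = 9² = 81)
w(d) = -222 + d² + d/7 (w(d) = (d² + ((⅐)*1)*d) - 222 = (d² + d/7) - 222 = -222 + d² + d/7)
(p + (U(-62, -135) - 1*23133))/(-17281 + w(51)) = (30334 + (81 - 1*23133))/(-17281 + (-222 + 51² + (⅐)*51)) = (30334 + (81 - 23133))/(-17281 + (-222 + 2601 + 51/7)) = (30334 - 23052)/(-17281 + 16704/7) = 7282/(-104263/7) = 7282*(-7/104263) = -50974/104263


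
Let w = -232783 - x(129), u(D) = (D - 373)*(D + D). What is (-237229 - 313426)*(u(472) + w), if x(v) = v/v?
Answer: 76721659840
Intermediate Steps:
u(D) = 2*D*(-373 + D) (u(D) = (-373 + D)*(2*D) = 2*D*(-373 + D))
x(v) = 1
w = -232784 (w = -232783 - 1*1 = -232783 - 1 = -232784)
(-237229 - 313426)*(u(472) + w) = (-237229 - 313426)*(2*472*(-373 + 472) - 232784) = -550655*(2*472*99 - 232784) = -550655*(93456 - 232784) = -550655*(-139328) = 76721659840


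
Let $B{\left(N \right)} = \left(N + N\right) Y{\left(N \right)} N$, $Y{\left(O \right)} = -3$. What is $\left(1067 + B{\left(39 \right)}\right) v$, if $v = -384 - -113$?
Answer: $2183989$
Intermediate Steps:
$v = -271$ ($v = -384 + 113 = -271$)
$B{\left(N \right)} = - 6 N^{2}$ ($B{\left(N \right)} = \left(N + N\right) \left(-3\right) N = 2 N \left(-3\right) N = - 6 N N = - 6 N^{2}$)
$\left(1067 + B{\left(39 \right)}\right) v = \left(1067 - 6 \cdot 39^{2}\right) \left(-271\right) = \left(1067 - 9126\right) \left(-271\right) = \left(-8059\right) \left(-271\right) = 2183989$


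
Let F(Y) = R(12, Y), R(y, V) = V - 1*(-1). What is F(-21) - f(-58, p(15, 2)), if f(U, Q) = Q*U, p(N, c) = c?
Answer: 96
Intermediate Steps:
R(y, V) = 1 + V (R(y, V) = V + 1 = 1 + V)
F(Y) = 1 + Y
F(-21) - f(-58, p(15, 2)) = (1 - 21) - 2*(-58) = -20 - 1*(-116) = -20 + 116 = 96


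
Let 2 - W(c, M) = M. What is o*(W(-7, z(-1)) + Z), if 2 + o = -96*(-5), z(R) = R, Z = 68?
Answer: 33938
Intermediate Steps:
W(c, M) = 2 - M
o = 478 (o = -2 - 96*(-5) = -2 + 480 = 478)
o*(W(-7, z(-1)) + Z) = 478*((2 - 1*(-1)) + 68) = 478*((2 + 1) + 68) = 478*(3 + 68) = 478*71 = 33938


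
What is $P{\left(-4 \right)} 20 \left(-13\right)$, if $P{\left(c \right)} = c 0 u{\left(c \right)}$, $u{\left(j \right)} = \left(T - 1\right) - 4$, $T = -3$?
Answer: $0$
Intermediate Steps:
$u{\left(j \right)} = -8$ ($u{\left(j \right)} = \left(-3 - 1\right) - 4 = -4 - 4 = -8$)
$P{\left(c \right)} = 0$ ($P{\left(c \right)} = c 0 \left(-8\right) = 0 \left(-8\right) = 0$)
$P{\left(-4 \right)} 20 \left(-13\right) = 0 \cdot 20 \left(-13\right) = 0 \left(-13\right) = 0$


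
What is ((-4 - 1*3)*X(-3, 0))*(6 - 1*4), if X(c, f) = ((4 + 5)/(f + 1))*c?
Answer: 378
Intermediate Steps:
X(c, f) = 9*c/(1 + f) (X(c, f) = (9/(1 + f))*c = 9*c/(1 + f))
((-4 - 1*3)*X(-3, 0))*(6 - 1*4) = ((-4 - 1*3)*(9*(-3)/(1 + 0)))*(6 - 1*4) = ((-4 - 3)*(9*(-3)/1))*(6 - 4) = -63*(-3)*2 = -7*(-27)*2 = 189*2 = 378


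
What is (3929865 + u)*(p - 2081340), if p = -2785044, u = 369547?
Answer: -20922589766208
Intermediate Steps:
(3929865 + u)*(p - 2081340) = (3929865 + 369547)*(-2785044 - 2081340) = 4299412*(-4866384) = -20922589766208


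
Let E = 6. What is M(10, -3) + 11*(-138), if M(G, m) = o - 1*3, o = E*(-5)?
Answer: -1551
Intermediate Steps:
o = -30 (o = 6*(-5) = -30)
M(G, m) = -33 (M(G, m) = -30 - 1*3 = -30 - 3 = -33)
M(10, -3) + 11*(-138) = -33 + 11*(-138) = -33 - 1518 = -1551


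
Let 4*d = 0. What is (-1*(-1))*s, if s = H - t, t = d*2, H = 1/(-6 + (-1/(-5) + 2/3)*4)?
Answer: -15/38 ≈ -0.39474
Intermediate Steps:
d = 0 (d = (1/4)*0 = 0)
H = -15/38 (H = 1/(-6 + (-1*(-1/5) + 2*(1/3))*4) = 1/(-6 + (1/5 + 2/3)*4) = 1/(-6 + (13/15)*4) = 1/(-6 + 52/15) = 1/(-38/15) = -15/38 ≈ -0.39474)
t = 0 (t = 0*2 = 0)
s = -15/38 (s = -15/38 - 1*0 = -15/38 + 0 = -15/38 ≈ -0.39474)
(-1*(-1))*s = -1*(-1)*(-15/38) = 1*(-15/38) = -15/38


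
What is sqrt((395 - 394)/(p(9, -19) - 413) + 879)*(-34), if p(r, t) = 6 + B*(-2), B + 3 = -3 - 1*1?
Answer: -34*sqrt(135760278)/393 ≈ -1008.0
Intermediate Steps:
B = -7 (B = -3 + (-3 - 1*1) = -3 + (-3 - 1) = -3 - 4 = -7)
p(r, t) = 20 (p(r, t) = 6 - 7*(-2) = 6 + 14 = 20)
sqrt((395 - 394)/(p(9, -19) - 413) + 879)*(-34) = sqrt((395 - 394)/(20 - 413) + 879)*(-34) = sqrt(1/(-393) + 879)*(-34) = sqrt(1*(-1/393) + 879)*(-34) = sqrt(-1/393 + 879)*(-34) = sqrt(345446/393)*(-34) = (sqrt(135760278)/393)*(-34) = -34*sqrt(135760278)/393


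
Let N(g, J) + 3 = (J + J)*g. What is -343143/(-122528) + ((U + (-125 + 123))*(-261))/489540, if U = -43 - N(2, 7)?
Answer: 2837013513/999705952 ≈ 2.8378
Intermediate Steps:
N(g, J) = -3 + 2*J*g (N(g, J) = -3 + (J + J)*g = -3 + (2*J)*g = -3 + 2*J*g)
U = -68 (U = -43 - (-3 + 2*7*2) = -43 - (-3 + 28) = -43 - 1*25 = -43 - 25 = -68)
-343143/(-122528) + ((U + (-125 + 123))*(-261))/489540 = -343143/(-122528) + ((-68 + (-125 + 123))*(-261))/489540 = -343143*(-1/122528) + ((-68 - 2)*(-261))*(1/489540) = 343143/122528 - 70*(-261)*(1/489540) = 343143/122528 + 18270*(1/489540) = 343143/122528 + 609/16318 = 2837013513/999705952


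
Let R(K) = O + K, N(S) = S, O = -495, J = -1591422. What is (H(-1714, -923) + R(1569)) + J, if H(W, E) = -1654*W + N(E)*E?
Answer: 2096537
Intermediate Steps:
R(K) = -495 + K
H(W, E) = E² - 1654*W (H(W, E) = -1654*W + E*E = -1654*W + E² = E² - 1654*W)
(H(-1714, -923) + R(1569)) + J = (((-923)² - 1654*(-1714)) + (-495 + 1569)) - 1591422 = ((851929 + 2834956) + 1074) - 1591422 = (3686885 + 1074) - 1591422 = 3687959 - 1591422 = 2096537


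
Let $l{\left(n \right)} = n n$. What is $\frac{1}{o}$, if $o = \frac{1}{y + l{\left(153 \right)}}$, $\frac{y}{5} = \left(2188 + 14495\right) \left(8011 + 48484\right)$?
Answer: $4712553834$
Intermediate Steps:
$l{\left(n \right)} = n^{2}$
$y = 4712530425$ ($y = 5 \left(2188 + 14495\right) \left(8011 + 48484\right) = 5 \cdot 16683 \cdot 56495 = 5 \cdot 942506085 = 4712530425$)
$o = \frac{1}{4712553834}$ ($o = \frac{1}{4712530425 + 153^{2}} = \frac{1}{4712530425 + 23409} = \frac{1}{4712553834} \approx 2.122 \cdot 10^{-10}$)
$\frac{1}{o} = \frac{1}{\frac{1}{4712553834}} = 4712553834$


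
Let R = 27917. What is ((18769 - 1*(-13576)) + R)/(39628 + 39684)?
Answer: 30131/39656 ≈ 0.75981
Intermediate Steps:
((18769 - 1*(-13576)) + R)/(39628 + 39684) = ((18769 - 1*(-13576)) + 27917)/(39628 + 39684) = ((18769 + 13576) + 27917)/79312 = (32345 + 27917)*(1/79312) = 60262*(1/79312) = 30131/39656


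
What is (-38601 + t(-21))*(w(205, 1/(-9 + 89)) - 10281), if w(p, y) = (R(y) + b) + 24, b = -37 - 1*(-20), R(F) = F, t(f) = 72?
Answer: 31667717151/80 ≈ 3.9585e+8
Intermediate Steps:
b = -17 (b = -37 + 20 = -17)
w(p, y) = 7 + y (w(p, y) = (y - 17) + 24 = (-17 + y) + 24 = 7 + y)
(-38601 + t(-21))*(w(205, 1/(-9 + 89)) - 10281) = (-38601 + 72)*((7 + 1/(-9 + 89)) - 10281) = -38529*((7 + 1/80) - 10281) = -38529*(561/80 - 10281) = -38529*(-821919/80) = 31667717151/80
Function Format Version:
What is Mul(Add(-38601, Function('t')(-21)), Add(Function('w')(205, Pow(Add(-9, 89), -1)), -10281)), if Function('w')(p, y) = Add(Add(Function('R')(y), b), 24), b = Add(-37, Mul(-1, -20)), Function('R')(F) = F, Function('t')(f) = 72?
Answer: Rational(31667717151, 80) ≈ 3.9585e+8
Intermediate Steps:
b = -17 (b = Add(-37, 20) = -17)
Function('w')(p, y) = Add(7, y) (Function('w')(p, y) = Add(Add(y, -17), 24) = Add(Add(-17, y), 24) = Add(7, y))
Mul(Add(-38601, Function('t')(-21)), Add(Function('w')(205, Pow(Add(-9, 89), -1)), -10281)) = Mul(Add(-38601, 72), Add(Add(7, Pow(Add(-9, 89), -1)), -10281)) = Mul(-38529, Add(Add(7, Pow(80, -1)), -10281)) = Mul(-38529, Add(Add(7, Rational(1, 80)), -10281)) = Mul(-38529, Add(Rational(561, 80), -10281)) = Mul(-38529, Rational(-821919, 80)) = Rational(31667717151, 80)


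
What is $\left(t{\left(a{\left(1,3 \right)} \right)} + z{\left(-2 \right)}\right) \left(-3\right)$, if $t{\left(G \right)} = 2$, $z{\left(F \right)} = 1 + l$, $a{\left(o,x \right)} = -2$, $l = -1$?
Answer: $-6$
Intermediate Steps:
$z{\left(F \right)} = 0$ ($z{\left(F \right)} = 1 - 1 = 0$)
$\left(t{\left(a{\left(1,3 \right)} \right)} + z{\left(-2 \right)}\right) \left(-3\right) = \left(2 + 0\right) \left(-3\right) = 2 \left(-3\right) = -6$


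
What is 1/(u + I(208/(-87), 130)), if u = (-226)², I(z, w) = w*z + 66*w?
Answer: 87/5163032 ≈ 1.6851e-5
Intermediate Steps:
I(z, w) = 66*w + w*z
u = 51076
1/(u + I(208/(-87), 130)) = 1/(51076 + 130*(66 + 208/(-87))) = 1/(51076 + 130*(66 + 208*(-1/87))) = 1/(51076 + 130*(66 - 208/87)) = 1/(51076 + 130*(5534/87)) = 1/(51076 + 719420/87) = 1/(5163032/87) = 87/5163032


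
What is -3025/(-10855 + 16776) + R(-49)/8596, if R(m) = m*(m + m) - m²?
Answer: -1683797/7270988 ≈ -0.23158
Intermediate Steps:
R(m) = m² (R(m) = m*(2*m) - m² = 2*m² - m² = m²)
-3025/(-10855 + 16776) + R(-49)/8596 = -3025/(-10855 + 16776) + (-49)²/8596 = -3025/5921 + 2401*(1/8596) = -3025*1/5921 + 343/1228 = -3025/5921 + 343/1228 = -1683797/7270988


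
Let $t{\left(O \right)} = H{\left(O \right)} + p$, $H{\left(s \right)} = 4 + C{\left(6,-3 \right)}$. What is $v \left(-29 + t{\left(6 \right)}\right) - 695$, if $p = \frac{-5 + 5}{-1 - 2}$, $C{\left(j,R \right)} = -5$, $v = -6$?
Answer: $-515$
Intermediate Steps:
$p = 0$ ($p = \frac{0}{-3} = 0 \left(- \frac{1}{3}\right) = 0$)
$H{\left(s \right)} = -1$ ($H{\left(s \right)} = 4 - 5 = -1$)
$t{\left(O \right)} = -1$ ($t{\left(O \right)} = -1 + 0 = -1$)
$v \left(-29 + t{\left(6 \right)}\right) - 695 = - 6 \left(-29 - 1\right) - 695 = \left(-6\right) \left(-30\right) - 695 = 180 - 695 = -515$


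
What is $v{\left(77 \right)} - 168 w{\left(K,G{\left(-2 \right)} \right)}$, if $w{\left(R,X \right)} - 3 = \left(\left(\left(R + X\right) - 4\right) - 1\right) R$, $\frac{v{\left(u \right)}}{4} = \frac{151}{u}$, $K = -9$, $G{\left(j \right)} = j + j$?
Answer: $- \frac{2133836}{77} \approx -27712.0$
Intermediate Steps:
$G{\left(j \right)} = 2 j$
$v{\left(u \right)} = \frac{604}{u}$ ($v{\left(u \right)} = 4 \frac{151}{u} = \frac{604}{u}$)
$w{\left(R,X \right)} = 3 + R \left(-5 + R + X\right)$ ($w{\left(R,X \right)} = 3 + \left(\left(\left(R + X\right) - 4\right) - 1\right) R = 3 + \left(\left(-4 + R + X\right) - 1\right) R = 3 + \left(-5 + R + X\right) R = 3 + R \left(-5 + R + X\right)$)
$v{\left(77 \right)} - 168 w{\left(K,G{\left(-2 \right)} \right)} = \frac{604}{77} - 168 \left(3 + \left(-9\right)^{2} - -45 - 9 \cdot 2 \left(-2\right)\right) = 604 \cdot \frac{1}{77} - 168 \left(3 + 81 + 45 - -36\right) = \frac{604}{77} - 168 \left(3 + 81 + 45 + 36\right) = \frac{604}{77} - 27720 = - \frac{2133836}{77}$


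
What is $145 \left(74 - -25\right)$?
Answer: $14355$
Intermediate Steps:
$145 \left(74 - -25\right) = 145 \left(74 + \left(-29 + 54\right)\right) = 145 \left(74 + 25\right) = 145 \cdot 99 = 14355$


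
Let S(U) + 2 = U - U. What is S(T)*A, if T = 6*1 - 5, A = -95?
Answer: 190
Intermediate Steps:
T = 1 (T = 6 - 5 = 1)
S(U) = -2 (S(U) = -2 + (U - U) = -2 + 0 = -2)
S(T)*A = -2*(-95) = 190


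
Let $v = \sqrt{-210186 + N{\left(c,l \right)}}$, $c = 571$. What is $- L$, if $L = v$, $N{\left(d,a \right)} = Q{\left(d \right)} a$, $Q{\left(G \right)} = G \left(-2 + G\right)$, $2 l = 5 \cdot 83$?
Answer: $- \frac{\sqrt{268825426}}{2} \approx -8198.0$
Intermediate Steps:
$l = \frac{415}{2}$ ($l = \frac{5 \cdot 83}{2} = \frac{1}{2} \cdot 415 = \frac{415}{2} \approx 207.5$)
$N{\left(d,a \right)} = a d \left(-2 + d\right)$ ($N{\left(d,a \right)} = d \left(-2 + d\right) a = a d \left(-2 + d\right)$)
$v = \frac{\sqrt{268825426}}{2}$ ($v = \sqrt{-210186 + \frac{415}{2} \cdot 571 \left(-2 + 571\right)} = \sqrt{-210186 + \frac{415}{2} \cdot 571 \cdot 569} = \sqrt{-210186 + \frac{134833085}{2}} = \sqrt{\frac{134412713}{2}} = \frac{\sqrt{268825426}}{2} \approx 8198.0$)
$L = \frac{\sqrt{268825426}}{2} \approx 8198.0$
$- L = - \frac{\sqrt{268825426}}{2}$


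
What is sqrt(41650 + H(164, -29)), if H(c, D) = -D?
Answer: 3*sqrt(4631) ≈ 204.15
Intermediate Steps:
sqrt(41650 + H(164, -29)) = sqrt(41650 - 1*(-29)) = sqrt(41650 + 29) = sqrt(41679) = 3*sqrt(4631)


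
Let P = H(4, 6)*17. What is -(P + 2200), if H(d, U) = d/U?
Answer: -6634/3 ≈ -2211.3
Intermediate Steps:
P = 34/3 (P = (4/6)*17 = (4*(⅙))*17 = (⅔)*17 = 34/3 ≈ 11.333)
-(P + 2200) = -(34/3 + 2200) = -1*6634/3 = -6634/3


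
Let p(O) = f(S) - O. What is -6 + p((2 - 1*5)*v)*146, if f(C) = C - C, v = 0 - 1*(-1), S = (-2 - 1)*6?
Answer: 432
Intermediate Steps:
S = -18 (S = -3*6 = -18)
v = 1 (v = 0 + 1 = 1)
f(C) = 0
p(O) = -O (p(O) = 0 - O = -O)
-6 + p((2 - 1*5)*v)*146 = -6 - (2 - 1*5)*146 = -6 - (2 - 5)*146 = -6 - (-3)*146 = -6 - 1*(-3)*146 = -6 + 3*146 = -6 + 438 = 432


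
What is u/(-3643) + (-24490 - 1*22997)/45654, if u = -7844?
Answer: 61704945/55439174 ≈ 1.1130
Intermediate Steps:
u/(-3643) + (-24490 - 1*22997)/45654 = -7844/(-3643) + (-24490 - 1*22997)/45654 = -7844*(-1/3643) + (-24490 - 22997)*(1/45654) = 7844/3643 - 47487*1/45654 = 7844/3643 - 15829/15218 = 61704945/55439174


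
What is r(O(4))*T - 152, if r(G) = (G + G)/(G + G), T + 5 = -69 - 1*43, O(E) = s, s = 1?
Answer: -269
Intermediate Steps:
O(E) = 1
T = -117 (T = -5 + (-69 - 1*43) = -5 + (-69 - 43) = -5 - 112 = -117)
r(G) = 1 (r(G) = (2*G)/((2*G)) = (2*G)*(1/(2*G)) = 1)
r(O(4))*T - 152 = 1*(-117) - 152 = -117 - 152 = -269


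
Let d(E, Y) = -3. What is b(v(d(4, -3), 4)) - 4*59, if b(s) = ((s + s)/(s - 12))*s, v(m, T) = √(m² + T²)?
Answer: -1702/7 ≈ -243.14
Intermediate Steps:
v(m, T) = √(T² + m²)
b(s) = 2*s²/(-12 + s) (b(s) = ((2*s)/(-12 + s))*s = (2*s/(-12 + s))*s = 2*s²/(-12 + s))
b(v(d(4, -3), 4)) - 4*59 = 2*(√(4² + (-3)²))²/(-12 + √(4² + (-3)²)) - 4*59 = 2*(√(16 + 9))²/(-12 + √(16 + 9)) - 236 = 2*(√25)²/(-12 + √25) - 236 = 2*5²/(-12 + 5) - 236 = 2*25/(-7) - 236 = 2*25*(-⅐) - 236 = -50/7 - 236 = -1702/7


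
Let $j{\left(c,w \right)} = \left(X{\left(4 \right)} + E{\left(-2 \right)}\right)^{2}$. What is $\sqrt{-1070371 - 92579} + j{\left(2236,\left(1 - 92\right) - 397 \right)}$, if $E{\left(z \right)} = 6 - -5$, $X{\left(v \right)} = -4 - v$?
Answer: $9 + 5 i \sqrt{46518} \approx 9.0 + 1078.4 i$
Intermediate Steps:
$E{\left(z \right)} = 11$ ($E{\left(z \right)} = 6 + 5 = 11$)
$j{\left(c,w \right)} = 9$ ($j{\left(c,w \right)} = \left(\left(-4 - 4\right) + 11\right)^{2} = \left(-8 + 11\right)^{2} = 3^{2} = 9$)
$\sqrt{-1070371 - 92579} + j{\left(2236,\left(1 - 92\right) - 397 \right)} = \sqrt{-1070371 - 92579} + 9 = \sqrt{-1162950} + 9 = 5 i \sqrt{46518} + 9 = 9 + 5 i \sqrt{46518}$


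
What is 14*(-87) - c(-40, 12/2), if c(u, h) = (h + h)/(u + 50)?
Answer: -6096/5 ≈ -1219.2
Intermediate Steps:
c(u, h) = 2*h/(50 + u) (c(u, h) = (2*h)/(50 + u) = 2*h/(50 + u))
14*(-87) - c(-40, 12/2) = 14*(-87) - 2*12/2/(50 - 40) = -1218 - 2*12*(½)/10 = -1218 - 2*6/10 = -1218 - 1*6/5 = -1218 - 6/5 = -6096/5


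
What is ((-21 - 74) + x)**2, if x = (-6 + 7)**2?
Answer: 8836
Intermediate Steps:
x = 1 (x = 1**2 = 1)
((-21 - 74) + x)**2 = ((-21 - 74) + 1)**2 = (-95 + 1)**2 = (-94)**2 = 8836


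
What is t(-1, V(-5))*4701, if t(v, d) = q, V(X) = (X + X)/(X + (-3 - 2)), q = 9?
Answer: 42309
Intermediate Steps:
V(X) = 2*X/(-5 + X) (V(X) = (2*X)/(X - 5) = (2*X)/(-5 + X) = 2*X/(-5 + X))
t(v, d) = 9
t(-1, V(-5))*4701 = 9*4701 = 42309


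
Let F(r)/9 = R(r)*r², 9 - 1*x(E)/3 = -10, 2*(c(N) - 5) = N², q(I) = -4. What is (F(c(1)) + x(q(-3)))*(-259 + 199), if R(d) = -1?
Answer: 12915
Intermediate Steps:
c(N) = 5 + N²/2
x(E) = 57 (x(E) = 27 - 3*(-10) = 27 + 30 = 57)
F(r) = -9*r² (F(r) = 9*(-r²) = -9*r²)
(F(c(1)) + x(q(-3)))*(-259 + 199) = (-9*(5 + (½)*1²)² + 57)*(-259 + 199) = (-9*(5 + (½)*1)² + 57)*(-60) = (-9*(5 + ½)² + 57)*(-60) = (-9*(11/2)² + 57)*(-60) = (-9*121/4 + 57)*(-60) = (-1089/4 + 57)*(-60) = -861/4*(-60) = 12915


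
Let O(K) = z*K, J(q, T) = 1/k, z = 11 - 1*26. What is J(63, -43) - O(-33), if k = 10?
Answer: -4949/10 ≈ -494.90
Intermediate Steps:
z = -15 (z = 11 - 26 = -15)
J(q, T) = ⅒ (J(q, T) = 1/10 = ⅒)
O(K) = -15*K
J(63, -43) - O(-33) = ⅒ - (-15)*(-33) = ⅒ - 1*495 = ⅒ - 495 = -4949/10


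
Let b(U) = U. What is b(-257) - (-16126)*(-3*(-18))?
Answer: 870547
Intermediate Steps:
b(-257) - (-16126)*(-3*(-18)) = -257 - (-16126)*(-3*(-18)) = -257 - (-16126)*54 = -257 - 1*(-870804) = -257 + 870804 = 870547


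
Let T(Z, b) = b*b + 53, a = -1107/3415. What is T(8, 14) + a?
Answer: 849228/3415 ≈ 248.68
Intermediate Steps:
a = -1107/3415 (a = -1107*1/3415 = -1107/3415 ≈ -0.32416)
T(Z, b) = 53 + b² (T(Z, b) = b² + 53 = 53 + b²)
T(8, 14) + a = (53 + 14²) - 1107/3415 = (53 + 196) - 1107/3415 = 249 - 1107/3415 = 849228/3415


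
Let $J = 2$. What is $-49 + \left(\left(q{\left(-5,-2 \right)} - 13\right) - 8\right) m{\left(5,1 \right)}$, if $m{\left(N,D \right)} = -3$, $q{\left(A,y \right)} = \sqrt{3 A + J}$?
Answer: $14 - 3 i \sqrt{13} \approx 14.0 - 10.817 i$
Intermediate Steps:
$q{\left(A,y \right)} = \sqrt{2 + 3 A}$ ($q{\left(A,y \right)} = \sqrt{3 A + 2} = \sqrt{2 + 3 A}$)
$-49 + \left(\left(q{\left(-5,-2 \right)} - 13\right) - 8\right) m{\left(5,1 \right)} = -49 + \left(\left(\sqrt{2 + 3 \left(-5\right)} - 13\right) - 8\right) \left(-3\right) = -49 + \left(\left(\sqrt{2 - 15} - 13\right) - 8\right) \left(-3\right) = -49 + \left(\left(\sqrt{-13} - 13\right) - 8\right) \left(-3\right) = -49 + \left(\left(i \sqrt{13} - 13\right) - 8\right) \left(-3\right) = -49 + \left(\left(-13 + i \sqrt{13}\right) - 8\right) \left(-3\right) = -49 + \left(-21 + i \sqrt{13}\right) \left(-3\right) = -49 + \left(63 - 3 i \sqrt{13}\right) = 14 - 3 i \sqrt{13}$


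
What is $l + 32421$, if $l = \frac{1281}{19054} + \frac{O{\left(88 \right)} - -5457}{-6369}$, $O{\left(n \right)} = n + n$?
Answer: $\frac{562049840479}{17336418} \approx 32420.0$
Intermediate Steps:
$O{\left(n \right)} = 2 n$
$l = - \frac{14167499}{17336418}$ ($l = \frac{1281}{19054} + \frac{2 \cdot 88 - -5457}{-6369} = 1281 \cdot \frac{1}{19054} + \left(176 + 5457\right) \left(- \frac{1}{6369}\right) = \frac{183}{2722} + 5633 \left(- \frac{1}{6369}\right) = \frac{183}{2722} - \frac{5633}{6369} = - \frac{14167499}{17336418} \approx -0.81721$)
$l + 32421 = - \frac{14167499}{17336418} + 32421 = \frac{562049840479}{17336418}$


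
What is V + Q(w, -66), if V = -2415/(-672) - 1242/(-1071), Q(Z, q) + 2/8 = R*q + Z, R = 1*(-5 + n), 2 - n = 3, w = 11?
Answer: 1567005/3808 ≈ 411.50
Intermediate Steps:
n = -1 (n = 2 - 1*3 = 2 - 3 = -1)
R = -6 (R = 1*(-5 - 1) = 1*(-6) = -6)
Q(Z, q) = -¼ + Z - 6*q (Q(Z, q) = -¼ + (-6*q + Z) = -¼ + (Z - 6*q) = -¼ + Z - 6*q)
V = 18101/3808 (V = -2415*(-1/672) - 1242*(-1/1071) = 115/32 + 138/119 = 18101/3808 ≈ 4.7534)
V + Q(w, -66) = 18101/3808 + (-¼ + 11 - 6*(-66)) = 18101/3808 + (-¼ + 11 + 396) = 18101/3808 + 1627/4 = 1567005/3808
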